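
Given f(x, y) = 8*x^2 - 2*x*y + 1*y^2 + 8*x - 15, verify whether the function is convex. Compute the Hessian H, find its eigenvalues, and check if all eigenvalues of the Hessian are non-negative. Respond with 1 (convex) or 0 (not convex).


The Hessian of f(x,y) = 8*x^2 - 2*x*y + 1*y^2 + 8*x - 15 is:
H = [[16, -2], [-2, 2]]
Trace = 16 + 2 = 18
Determinant = 16*2 - (-2)^2 = 28
Discriminant = (18)^2 - 4*28 = 212.0
Eigenvalues: lambda_1 = 1.7199, lambda_2 = 16.2801
The function is convex.

1


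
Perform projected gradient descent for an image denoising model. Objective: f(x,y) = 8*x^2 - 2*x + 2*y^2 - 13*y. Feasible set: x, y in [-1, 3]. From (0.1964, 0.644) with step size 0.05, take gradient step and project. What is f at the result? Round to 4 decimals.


Step 1: Compute gradient at (0.1964, 0.644).
grad_x = 2*8*0.1964 - 2 = 1.1424
grad_y = 2*2*0.644 - 13 = -10.424
Step 2: Gradient step.
x_raw = 0.1964 - 0.05*1.1424 = 0.1393
y_raw = 0.644 - 0.05*-10.424 = 1.1652
Step 3: Project onto [-1, 3].
x_proj = clip(0.1393) = 0.1393
y_proj = clip(1.1652) = 1.1652
Step 4: Evaluate f.
f(0.1393, 1.1652) = -12.5556


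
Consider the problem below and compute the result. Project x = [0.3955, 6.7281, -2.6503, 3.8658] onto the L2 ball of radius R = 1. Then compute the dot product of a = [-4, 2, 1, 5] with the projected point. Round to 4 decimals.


Step 1: Compute ||x|| (intermediates to 6 decimals).
||x|| = sqrt(0.3955^2 + 6.7281^2 + (-2.6503)^2 + 3.8658^2) = 8.209278
Step 2: Project.
Since ||x|| > R, scale = R/||x|| = 1/8.209278 = 0.121813, proj(x) = scale * x
proj(x) = [0.048177, 0.81957, -0.322841, 0.470905]
Step 3: Dot product.
a^T * proj(x) = -4*0.048177 + 2*0.81957 + 1*(-0.322841) + 5*0.470905 = 3.4781


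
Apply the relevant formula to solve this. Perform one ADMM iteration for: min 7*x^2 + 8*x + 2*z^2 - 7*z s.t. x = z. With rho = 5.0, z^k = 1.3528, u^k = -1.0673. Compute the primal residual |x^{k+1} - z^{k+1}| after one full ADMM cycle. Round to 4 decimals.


ADMM iteration with rho = 5.0, z^k = 1.3528, u^k = -1.0673
Step 1: x-update.
Minimize 7*x^2 + 8*x + (5.0/2)*(x - 1.3528 - 1.0673)^2
FOC: (2*7 + 5.0)*x = -8 + 5.0*(1.3528 + 1.0673)
x^{k+1} = 0.2158
Step 2: z-update.
Minimize 2*z^2 - 7*z + (5.0/2)*(0.2158 - z - 1.0673)^2
FOC: (2*2 + 5.0)*z = 7 + 5.0*(0.2158 - 1.0673)
z^{k+1} = 0.3047
Step 3: u-update.
u^{k+1} = -1.0673 + 0.2158 - 0.3047 = -1.1562
Step 4: Primal residual = |0.2158 - 0.3047| = 0.0889


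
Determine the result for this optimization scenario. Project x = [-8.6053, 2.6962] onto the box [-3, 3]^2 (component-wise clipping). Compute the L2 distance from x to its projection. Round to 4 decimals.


Project each component onto [-3, 3].
clip(-8.6053) = -3.0, clip(2.6962) = 2.6962
Projection = [-3.0, 2.6962]
Squared diffs: [31.4194, 0.0]
Distance = sqrt(31.4194) = 5.6053


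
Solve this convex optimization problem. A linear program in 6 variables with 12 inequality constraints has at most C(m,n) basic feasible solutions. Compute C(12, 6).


Each vertex corresponds to some choice of n active constraints out of m, so the number of vertices is at most C(m, n) = m! / (n!(m-n)!).
m = 12, n = 6
Numerator: 12 * 11 * 10 * 9 * 8 * 7
Denominator: 6! = 720
C(12, 6) = 924


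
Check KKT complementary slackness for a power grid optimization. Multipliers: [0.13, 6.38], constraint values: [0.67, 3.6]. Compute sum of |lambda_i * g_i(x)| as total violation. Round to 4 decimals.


KKT complementary slackness check:
lambda_1 * g_1 = 0.13 * 0.67 = 0.0871
lambda_2 * g_2 = 6.38 * 3.6 = 22.968
Total violation = 0.0871 + 22.968 = 23.0551


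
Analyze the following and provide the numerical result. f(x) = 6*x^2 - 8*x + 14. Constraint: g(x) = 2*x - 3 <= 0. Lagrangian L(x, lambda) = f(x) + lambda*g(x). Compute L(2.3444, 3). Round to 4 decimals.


Step 1: Evaluate f(x).
f(2.3444) = 6*2.3444^2 - 8*2.3444 + 14 = 28.2221
Step 2: Evaluate g(x).
g(2.3444) = 2*2.3444 - 3 = 1.6888
Step 3: Compute Lagrangian.
L = 28.2221 + 3*1.6888 = 33.2885


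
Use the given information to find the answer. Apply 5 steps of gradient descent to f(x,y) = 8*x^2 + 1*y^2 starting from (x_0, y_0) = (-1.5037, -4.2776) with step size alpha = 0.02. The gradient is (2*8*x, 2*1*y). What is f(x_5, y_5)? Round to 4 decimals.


Gradient descent on f(x,y) = 8*x^2 + 1*y^2.
Starting point: (-1.5037, -4.2776), alpha = 0.02
Step 1: grad_x = 2*8*-1.5037 = -24.0592, grad_y = 2*1*-4.2776 = -8.5552
  x_1 = -1.5037 - 0.02*-24.0592 = -1.0225
  y_1 = -4.2776 - 0.02*-8.5552 = -4.1065
Step 2: grad_x = 2*8*-1.0225 = -16.3603, grad_y = 2*1*-4.1065 = -8.213
  x_2 = -1.0225 - 0.02*-16.3603 = -0.6953
  y_2 = -4.1065 - 0.02*-8.213 = -3.9422
Step 3: grad_x = 2*8*-0.6953 = -11.125, grad_y = 2*1*-3.9422 = -7.8845
  x_3 = -0.6953 - 0.02*-11.125 = -0.4728
  y_3 = -3.9422 - 0.02*-7.8845 = -3.7845
Step 4: grad_x = 2*8*-0.4728 = -7.565, grad_y = 2*1*-3.7845 = -7.5691
  x_4 = -0.4728 - 0.02*-7.565 = -0.3215
  y_4 = -3.7845 - 0.02*-7.5691 = -3.6332
Step 5: grad_x = 2*8*-0.3215 = -5.1442, grad_y = 2*1*-3.6332 = -7.2663
  x_5 = -0.3215 - 0.02*-5.1442 = -0.2186
  y_5 = -3.6332 - 0.02*-7.2663 = -3.4878
f(-0.2186, -3.4878) = 8*(-0.2186)^2 + 1*(-3.4878)^2 = 12.5474


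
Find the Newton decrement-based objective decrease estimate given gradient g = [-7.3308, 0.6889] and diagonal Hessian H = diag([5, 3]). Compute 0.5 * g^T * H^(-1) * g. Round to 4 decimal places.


Step 1: H is diagonal, so H^(-1) * g = [-1.4662, 0.2296].
Step 2: g^T H^(-1) g = sum_i g_i^2 / H_ii
  = (-7.3308)^2/5 + (0.6889)^2/3
  = 10.7481 + 0.1582 = 10.9063
Step 3: Objective decrease = 0.5 * g^T H^(-1) g = 5.4532


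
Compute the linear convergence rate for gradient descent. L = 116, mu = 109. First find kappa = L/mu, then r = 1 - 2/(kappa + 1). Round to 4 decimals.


Step 1: Compute the condition number.
kappa = L/mu = 116/109 = 1.0642
Step 2: Compute the convergence rate.
r = 1 - 2/(kappa + 1) = 1 - 2*mu/(L + mu) = (L - mu)/(L + mu) = 7/225 = 0.0311


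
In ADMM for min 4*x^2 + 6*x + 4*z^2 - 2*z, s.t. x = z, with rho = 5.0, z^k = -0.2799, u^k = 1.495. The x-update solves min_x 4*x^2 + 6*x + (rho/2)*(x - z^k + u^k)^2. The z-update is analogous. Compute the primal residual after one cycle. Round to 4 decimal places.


ADMM iteration with rho = 5.0, z^k = -0.2799, u^k = 1.495
Step 1: x-update.
Minimize 4*x^2 + 6*x + (5.0/2)*(x + 0.2799 + 1.495)^2
FOC: (2*4 + 5.0)*x = -6 + 5.0*(-0.2799 - 1.495)
x^{k+1} = -1.1442
Step 2: z-update.
Minimize 4*z^2 - 2*z + (5.0/2)*(-1.1442 - z + 1.495)^2
FOC: (2*4 + 5.0)*z = 2 + 5.0*(-1.1442 + 1.495)
z^{k+1} = 0.2888
Step 3: u-update.
u^{k+1} = 1.495 - 1.1442 - 0.2888 = 0.062
Step 4: Primal residual = |-1.1442 - 0.2888| = 1.433


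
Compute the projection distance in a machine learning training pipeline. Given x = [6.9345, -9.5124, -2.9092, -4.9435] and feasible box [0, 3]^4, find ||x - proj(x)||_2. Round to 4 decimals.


Project each component onto [0, 3].
clip(6.9345) = 3.0, clip(-9.5124) = 0.0, clip(-2.9092) = 0.0, clip(-4.9435) = 0.0
Projection = [3.0, 0.0, 0.0, 0.0]
Squared diffs: [15.4803, 90.4858, 8.4634, 24.4382]
Distance = sqrt(138.8677) = 11.7842


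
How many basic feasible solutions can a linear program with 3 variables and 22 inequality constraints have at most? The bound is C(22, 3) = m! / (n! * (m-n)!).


Each vertex corresponds to some choice of n active constraints out of m, so the number of vertices is at most C(m, n) = m! / (n!(m-n)!).
m = 22, n = 3
Numerator: 22 * 21 * 20
Denominator: 3! = 6
C(22, 3) = 1540


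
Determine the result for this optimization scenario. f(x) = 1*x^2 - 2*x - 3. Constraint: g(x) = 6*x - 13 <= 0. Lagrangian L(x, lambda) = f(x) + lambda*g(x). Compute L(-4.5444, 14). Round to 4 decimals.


Step 1: Evaluate f(x).
f(-4.5444) = 1*(-4.5444)^2 - 2*(-4.5444) - 3 = 26.7404
Step 2: Evaluate g(x).
g(-4.5444) = 6*-4.5444 - 13 = -40.2664
Step 3: Compute Lagrangian.
L = 26.7404 + 14*-40.2664 = -536.9892


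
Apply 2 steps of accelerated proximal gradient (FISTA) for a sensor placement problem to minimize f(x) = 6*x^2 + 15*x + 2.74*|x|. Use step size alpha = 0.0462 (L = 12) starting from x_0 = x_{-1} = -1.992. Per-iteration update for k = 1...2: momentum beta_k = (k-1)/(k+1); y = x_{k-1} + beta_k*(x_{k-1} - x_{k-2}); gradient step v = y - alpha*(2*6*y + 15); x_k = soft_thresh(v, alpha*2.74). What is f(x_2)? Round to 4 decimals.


FISTA on f(x) = 6*x^2 + 15*x + 2.74*|x|
L = 12, alpha = 0.0462
Iteration 1: beta = 0.0, y = -1.992 + 0.0*(-1.992 + 1.992) = -1.992
  grad(y) = -8.904, v = y - alpha*grad = -1.5806
  prox(v) = soft_thresh(-1.5806, 0.1266) = -1.454
Iteration 2: beta = 0.3333, y = -1.454 + 0.3333*(-1.454 + 1.992) = -1.2747
  grad(y) = -0.2968, v = y - alpha*grad = -1.261
  prox(v) = soft_thresh(-1.261, 0.1266) = -1.1344
f(x_2) = 6*(-1.1344)^2 + 15*(-1.1344) + 2.74*|-1.1344| = -6.1865


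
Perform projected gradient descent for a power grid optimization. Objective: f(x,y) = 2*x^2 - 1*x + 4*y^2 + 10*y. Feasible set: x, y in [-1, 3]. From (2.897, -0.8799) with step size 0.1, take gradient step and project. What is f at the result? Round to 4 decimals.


Step 1: Compute gradient at (2.897, -0.8799).
grad_x = 2*2*2.897 - 1 = 10.588
grad_y = 2*4*-0.8799 + 10 = 2.9608
Step 2: Gradient step.
x_raw = 2.897 - 0.1*10.588 = 1.8382
y_raw = -0.8799 - 0.1*2.9608 = -1.176
Step 3: Project onto [-1, 3].
x_proj = clip(1.8382) = 1.8382
y_proj = clip(-1.176) = -1.0
Step 4: Evaluate f.
f(1.8382, -1.0) = -1.0802


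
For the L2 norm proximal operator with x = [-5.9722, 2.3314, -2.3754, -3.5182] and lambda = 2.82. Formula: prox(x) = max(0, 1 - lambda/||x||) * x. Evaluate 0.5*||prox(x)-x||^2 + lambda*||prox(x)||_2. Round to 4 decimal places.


Step 1: Compute ||x||.
||x|| = 7.6891
Step 2: Compute scaling factor.
scale = max(0, 1 - 2.82/7.6891) = 0.6332
Step 3: prox(x) = [-3.7819, 1.4764, -1.5042, -2.2279]
||prox(x)|| = 4.8691
Step 4: Proximal objective.
0.5*||prox-x||^2 = 3.9762
lambda*||prox|| = 13.7309
Total = 17.7072


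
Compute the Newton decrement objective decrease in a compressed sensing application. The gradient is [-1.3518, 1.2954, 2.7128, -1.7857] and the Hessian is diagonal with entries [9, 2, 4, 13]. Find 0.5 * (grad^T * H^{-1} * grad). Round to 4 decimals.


Step 1: H is diagonal, so H^(-1) * g = [-0.1502, 0.6477, 0.6782, -0.1374].
Step 2: g^T H^(-1) g = sum_i g_i^2 / H_ii
  = (-1.3518)^2/9 + (1.2954)^2/2 + (2.7128)^2/4 + (-1.7857)^2/13
  = 0.203 + 0.839 + 1.8398 + 0.2453 = 3.1272
Step 3: Objective decrease = 0.5 * g^T H^(-1) g = 1.5636


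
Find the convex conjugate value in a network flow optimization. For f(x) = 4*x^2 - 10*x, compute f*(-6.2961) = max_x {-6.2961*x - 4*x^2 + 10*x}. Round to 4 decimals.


f*(y) = sup_x {y*x - a*x^2 - b*x} = sup_x {(y-b)*x - a*x^2}
FOC: (y - b) - 2a*x = 0 => x* = (y - b)/(2a)
x* = (-6.2961 + 10)/(2*4) = 0.463
f*(-6.2961) = (y-b)^2/(4a) = (-6.2961 + 10)^2/(4*4)
= 13.7189/16 = 0.8574


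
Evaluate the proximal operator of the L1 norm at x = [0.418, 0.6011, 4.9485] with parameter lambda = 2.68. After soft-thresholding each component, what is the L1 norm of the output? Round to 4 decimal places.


Soft-thresholding with lambda = 2.68:
prox(0.418) = sign(0.418)*max(|0.418| - 2.68, 0) = 0.0
prox(0.6011) = sign(0.6011)*max(|0.6011| - 2.68, 0) = 0.0
prox(4.9485) = sign(4.9485)*max(|4.9485| - 2.68, 0) = 2.2685
prox(x) = [0.0, 0.0, 2.2685]
||prox(x)||_1 = 0.0 + 0.0 + 2.2685 = 2.2685


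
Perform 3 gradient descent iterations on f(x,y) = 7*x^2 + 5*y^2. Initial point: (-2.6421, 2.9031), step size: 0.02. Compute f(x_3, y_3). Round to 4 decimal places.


Gradient descent on f(x,y) = 7*x^2 + 5*y^2.
Starting point: (-2.6421, 2.9031), alpha = 0.02
Step 1: grad_x = 2*7*-2.6421 = -36.9894, grad_y = 2*5*2.9031 = 29.031
  x_1 = -2.6421 - 0.02*-36.9894 = -1.9023
  y_1 = 2.9031 - 0.02*29.031 = 2.3225
Step 2: grad_x = 2*7*-1.9023 = -26.6324, grad_y = 2*5*2.3225 = 23.2248
  x_2 = -1.9023 - 0.02*-26.6324 = -1.3697
  y_2 = 2.3225 - 0.02*23.2248 = 1.858
Step 3: grad_x = 2*7*-1.3697 = -19.1753, grad_y = 2*5*1.858 = 18.5798
  x_3 = -1.3697 - 0.02*-19.1753 = -0.9862
  y_3 = 1.858 - 0.02*18.5798 = 1.4864
f(-0.9862, 1.4864) = 7*(-0.9862)^2 + 5*1.4864^2 = 17.8543


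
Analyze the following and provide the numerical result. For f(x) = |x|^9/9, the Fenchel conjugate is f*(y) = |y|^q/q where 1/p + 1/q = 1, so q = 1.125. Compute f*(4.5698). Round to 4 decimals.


The conjugate exponent q satisfies 1/p + 1/q = 1.
p = 9, so q = 9/(9 - 1) = 1.125
|y|^q = 4.5698^1.125 = 5.5257
f*(4.5698) = 5.5257 / 1.125 = 4.9117


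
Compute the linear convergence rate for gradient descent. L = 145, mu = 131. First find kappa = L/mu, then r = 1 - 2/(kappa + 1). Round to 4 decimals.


Step 1: Compute the condition number.
kappa = L/mu = 145/131 = 1.1069
Step 2: Compute the convergence rate.
r = 1 - 2/(kappa + 1) = 1 - 2*mu/(L + mu) = (L - mu)/(L + mu) = 14/276 = 0.0507


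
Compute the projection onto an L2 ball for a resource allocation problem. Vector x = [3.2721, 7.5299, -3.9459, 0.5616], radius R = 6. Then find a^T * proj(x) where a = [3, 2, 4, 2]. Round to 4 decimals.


Step 1: Compute ||x|| (intermediates to 6 decimals).
||x|| = sqrt(3.2721^2 + 7.5299^2 + (-3.9459)^2 + 0.5616^2) = 9.126421
Step 2: Project.
Since ||x|| > R, scale = R/||x|| = 6/9.126421 = 0.657432, proj(x) = scale * x
proj(x) = [2.151183, 4.950397, -2.594161, 0.369214]
Step 3: Dot product.
a^T * proj(x) = 3*2.151183 + 2*4.950397 + 4*(-2.594161) + 2*0.369214 = 6.7161


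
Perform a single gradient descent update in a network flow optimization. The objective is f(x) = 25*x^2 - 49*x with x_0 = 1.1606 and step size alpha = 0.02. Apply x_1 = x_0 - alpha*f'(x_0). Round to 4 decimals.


We compute the gradient at x_0 and apply the update.
f'(x) = 50*x - 49
f'(1.1606) = 50*1.1606 - 49 = 9.03
x_1 = 1.1606 - 0.02*9.03 = 0.98


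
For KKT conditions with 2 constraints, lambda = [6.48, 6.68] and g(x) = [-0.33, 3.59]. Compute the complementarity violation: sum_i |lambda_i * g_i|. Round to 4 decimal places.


KKT complementary slackness check:
lambda_1 * g_1 = 6.48 * -0.33 = -2.1384
lambda_2 * g_2 = 6.68 * 3.59 = 23.9812
Total violation = 2.1384 + 23.9812 = 26.1196


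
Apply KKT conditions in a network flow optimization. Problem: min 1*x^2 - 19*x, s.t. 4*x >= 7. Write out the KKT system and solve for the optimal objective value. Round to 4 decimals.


Step 1: Try lambda = 0 (constraint inactive).
Stationarity: 2*1*x - 19 = 0
x* = 19/(2*1) = 9.5
Check constraint: 4*9.5 = 38.0 >= 7 -- satisfied.
Step 2: Compute optimal value.
f(x*) = 1*9.5^2 - 19*9.5 = -90.25


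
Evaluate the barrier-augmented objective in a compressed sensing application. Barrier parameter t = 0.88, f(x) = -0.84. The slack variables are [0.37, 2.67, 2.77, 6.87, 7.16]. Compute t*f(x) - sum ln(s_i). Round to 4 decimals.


Step 1: Compute log-barrier.
ln values: [-0.9943, 0.9821, 1.0188, 1.9272, 1.9685]
phi = -(-0.9943 + 0.9821 + 1.0188 + 1.9272 + 1.9685) = -4.9023
Step 2: Compute augmented objective.
t*f(x) = 0.88*-0.84 = -0.7392
Total = -0.7392 - 4.9023 = -5.6415


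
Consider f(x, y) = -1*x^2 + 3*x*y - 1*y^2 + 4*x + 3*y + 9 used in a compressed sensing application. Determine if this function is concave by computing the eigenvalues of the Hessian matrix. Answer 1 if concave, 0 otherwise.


The Hessian of f(x,y) = -1*x^2 + 3*x*y - 1*y^2 + 4*x + 3*y + 9 is:
H = [[-2, 3], [3, -2]]
Trace = -2 - 2 = -4
Determinant = -2*-2 - (3)^2 = -5
Discriminant = (-4)^2 - 4*-5 = 36.0
Eigenvalues: lambda_1 = -5.0, lambda_2 = 1.0
The function is not concave.

0


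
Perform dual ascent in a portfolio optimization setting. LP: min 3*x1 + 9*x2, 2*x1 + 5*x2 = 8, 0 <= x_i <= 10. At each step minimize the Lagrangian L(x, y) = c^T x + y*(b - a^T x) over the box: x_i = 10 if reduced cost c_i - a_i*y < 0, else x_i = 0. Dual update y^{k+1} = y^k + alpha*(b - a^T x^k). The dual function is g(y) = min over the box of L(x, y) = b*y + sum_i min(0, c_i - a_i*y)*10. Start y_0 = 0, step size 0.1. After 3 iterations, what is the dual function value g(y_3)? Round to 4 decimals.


Dual ascent for LP: min 3*x1 + 9*x2, 2*x1 + 5*x2 = 8, 0 <= x_i <= 10
Step 1: y^k = 0.0, reduced costs: (3.0, 9.0)
  x^k = (0.0, 0.0), subgradient = b - a^T x = 8.0
  y^{k+1} = 0.0 + 0.1*8.0 = 0.8
Step 2: y^k = 0.8, reduced costs: (1.4, 5.0)
  x^k = (0.0, 0.0), subgradient = b - a^T x = 8.0
  y^{k+1} = 0.8 + 0.1*8.0 = 1.6
Step 3: y^k = 1.6, reduced costs: (-0.2, 1.0)
  x^k = (10.0, 0.0), subgradient = b - a^T x = -12.0
  y^{k+1} = 1.6 + 0.1*-12.0 = 0.4
Dual objective at y_3 = 0.4: reduced costs (2.2, 7.0), box minimizer x = (0.0, 0.0)
g(y_3) = b*y + (c1 - a1*y)*x1 + (c2 - a2*y)*x2 = 8*0.4 + 2.2*0.0 + 7.0*0.0 = 3.2 + 0.0 + 0.0 = 3.2


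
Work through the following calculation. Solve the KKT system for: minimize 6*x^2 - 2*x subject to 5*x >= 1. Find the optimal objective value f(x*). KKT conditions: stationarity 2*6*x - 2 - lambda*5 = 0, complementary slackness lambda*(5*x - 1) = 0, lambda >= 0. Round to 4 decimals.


Step 1: Try lambda = 0 (constraint inactive).
x_unc = 2/(2*6) = 0.1667
Check: 5*0.1667 = 0.8335 < 1 -- violated!
Step 2: Constraint must be active: 5*x = 1
x* = 1/5 = 0.2
lambda = (2*6*0.2 - 2)/5 = 0.08
Step 3: Compute optimal value.
f(x*) = 6*0.2^2 - 2*0.2 = -0.16


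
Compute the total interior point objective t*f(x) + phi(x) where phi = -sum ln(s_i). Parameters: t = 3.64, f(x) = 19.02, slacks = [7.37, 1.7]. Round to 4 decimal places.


Step 1: Compute log-barrier.
ln values: [1.9974, 0.5306]
phi = -(1.9974 + 0.5306) = -2.528
Step 2: Compute augmented objective.
t*f(x) = 3.64*19.02 = 69.2328
Total = 69.2328 - 2.528 = 66.7048


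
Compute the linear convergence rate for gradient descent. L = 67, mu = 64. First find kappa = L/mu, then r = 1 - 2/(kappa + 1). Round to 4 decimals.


Step 1: Compute the condition number.
kappa = L/mu = 67/64 = 1.0469
Step 2: Compute the convergence rate.
r = 1 - 2/(kappa + 1) = 1 - 2*mu/(L + mu) = (L - mu)/(L + mu) = 3/131 = 0.0229


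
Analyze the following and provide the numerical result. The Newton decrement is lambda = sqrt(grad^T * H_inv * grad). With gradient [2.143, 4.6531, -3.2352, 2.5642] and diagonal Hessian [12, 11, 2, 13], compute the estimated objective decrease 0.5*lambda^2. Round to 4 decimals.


Step 1: H is diagonal, so H^(-1) * g = [0.1786, 0.423, -1.6176, 0.1972].
Step 2: g^T H^(-1) g = sum_i g_i^2 / H_ii
  = (2.143)^2/12 + (4.6531)^2/11 + (-3.2352)^2/2 + (2.5642)^2/13
  = 0.3827 + 1.9683 + 5.2333 + 0.5058 = 8.09
Step 3: Objective decrease = 0.5 * g^T H^(-1) g = 4.045


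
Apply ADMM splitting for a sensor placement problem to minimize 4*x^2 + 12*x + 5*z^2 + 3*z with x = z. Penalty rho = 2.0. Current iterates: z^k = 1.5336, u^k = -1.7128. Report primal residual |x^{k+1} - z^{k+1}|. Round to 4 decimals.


ADMM iteration with rho = 2.0, z^k = 1.5336, u^k = -1.7128
Step 1: x-update.
Minimize 4*x^2 + 12*x + (2.0/2)*(x - 1.5336 - 1.7128)^2
FOC: (2*4 + 2.0)*x = -12 + 2.0*(1.5336 + 1.7128)
x^{k+1} = -0.5507
Step 2: z-update.
Minimize 5*z^2 + 3*z + (2.0/2)*(-0.5507 - z - 1.7128)^2
FOC: (2*5 + 2.0)*z = -3 + 2.0*(-0.5507 - 1.7128)
z^{k+1} = -0.6273
Step 3: u-update.
u^{k+1} = -1.7128 - 0.5507 + 0.6273 = -1.6363
Step 4: Primal residual = |-0.5507 + 0.6273| = 0.0765


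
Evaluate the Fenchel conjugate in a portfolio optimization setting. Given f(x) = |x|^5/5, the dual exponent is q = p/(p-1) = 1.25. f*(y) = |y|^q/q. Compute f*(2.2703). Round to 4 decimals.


The conjugate exponent q satisfies 1/p + 1/q = 1.
p = 5, so q = 5/(5 - 1) = 1.25
|y|^q = 2.2703^1.25 = 2.7868
f*(2.2703) = 2.7868 / 1.25 = 2.2294


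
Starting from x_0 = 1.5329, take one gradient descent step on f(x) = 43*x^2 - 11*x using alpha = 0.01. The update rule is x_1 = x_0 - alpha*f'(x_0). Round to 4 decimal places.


We compute the gradient at x_0 and apply the update.
f'(x) = 86*x - 11
f'(1.5329) = 86*1.5329 - 11 = 120.8294
x_1 = 1.5329 - 0.01*120.8294 = 0.3246


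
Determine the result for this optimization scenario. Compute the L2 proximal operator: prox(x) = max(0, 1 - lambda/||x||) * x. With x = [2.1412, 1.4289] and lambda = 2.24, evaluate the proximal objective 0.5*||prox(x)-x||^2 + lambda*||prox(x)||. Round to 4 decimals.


Step 1: Compute ||x||.
||x|| = 2.5742
Step 2: Compute scaling factor.
scale = max(0, 1 - 2.24/2.5742) = 0.1298
Step 3: prox(x) = [0.278, 0.1855]
||prox(x)|| = 0.3342
Step 4: Proximal objective.
0.5*||prox-x||^2 = 2.5088
lambda*||prox|| = 0.7486
Total = 3.2574


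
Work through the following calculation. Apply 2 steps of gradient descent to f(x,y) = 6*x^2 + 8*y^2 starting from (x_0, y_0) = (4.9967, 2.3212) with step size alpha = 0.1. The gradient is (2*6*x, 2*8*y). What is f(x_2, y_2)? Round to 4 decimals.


Gradient descent on f(x,y) = 6*x^2 + 8*y^2.
Starting point: (4.9967, 2.3212), alpha = 0.1
Step 1: grad_x = 2*6*4.9967 = 59.9604, grad_y = 2*8*2.3212 = 37.1392
  x_1 = 4.9967 - 0.1*59.9604 = -0.9993
  y_1 = 2.3212 - 0.1*37.1392 = -1.3927
Step 2: grad_x = 2*6*-0.9993 = -11.9921, grad_y = 2*8*-1.3927 = -22.2835
  x_2 = -0.9993 - 0.1*-11.9921 = 0.1999
  y_2 = -1.3927 - 0.1*-22.2835 = 0.8356
f(0.1999, 0.8356) = 6*0.1999^2 + 8*0.8356^2 = 5.8259


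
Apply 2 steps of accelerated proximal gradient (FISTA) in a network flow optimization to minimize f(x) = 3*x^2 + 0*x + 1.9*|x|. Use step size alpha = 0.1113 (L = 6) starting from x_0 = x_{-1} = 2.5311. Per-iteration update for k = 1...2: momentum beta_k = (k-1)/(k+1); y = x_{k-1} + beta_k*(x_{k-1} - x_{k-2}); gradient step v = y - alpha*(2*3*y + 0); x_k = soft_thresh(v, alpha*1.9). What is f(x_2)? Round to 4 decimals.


FISTA on f(x) = 3*x^2 + 0*x + 1.9*|x|
L = 6, alpha = 0.1113
Iteration 1: beta = 0.0, y = 2.5311 + 0.0*(2.5311 - 2.5311) = 2.5311
  grad(y) = 15.1866, v = y - alpha*grad = 0.8408
  prox(v) = soft_thresh(0.8408, 0.2115) = 0.6294
Iteration 2: beta = 0.3333, y = 0.6294 + 0.3333*(0.6294 - 2.5311) = -0.0046
  grad(y) = -0.0273, v = y - alpha*grad = -0.0015
  prox(v) = soft_thresh(-0.0015, 0.2115) = 0.0
f(x_2) = 3*0.0^2 + 0*0.0 + 1.9*|0.0| = 0.0


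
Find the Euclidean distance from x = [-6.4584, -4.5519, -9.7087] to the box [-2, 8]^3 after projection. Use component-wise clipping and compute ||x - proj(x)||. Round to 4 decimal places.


Project each component onto [-2, 8].
clip(-6.4584) = -2.0, clip(-4.5519) = -2.0, clip(-9.7087) = -2.0
Projection = [-2.0, -2.0, -2.0]
Squared diffs: [19.8773, 6.5122, 59.4241]
Distance = sqrt(85.8136) = 9.2636


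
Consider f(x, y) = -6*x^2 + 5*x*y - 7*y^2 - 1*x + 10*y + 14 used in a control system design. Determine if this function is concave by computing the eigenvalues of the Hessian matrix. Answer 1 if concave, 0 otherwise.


The Hessian of f(x,y) = -6*x^2 + 5*x*y - 7*y^2 - 1*x + 10*y + 14 is:
H = [[-12, 5], [5, -14]]
Trace = -12 - 14 = -26
Determinant = -12*-14 - (5)^2 = 143
Discriminant = (-26)^2 - 4*143 = 104.0
Eigenvalues: lambda_1 = -18.099, lambda_2 = -7.901
The function is concave.

1


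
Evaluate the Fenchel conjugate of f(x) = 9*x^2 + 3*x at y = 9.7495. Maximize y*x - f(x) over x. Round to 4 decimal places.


f*(y) = sup_x {y*x - a*x^2 - b*x} = sup_x {(y-b)*x - a*x^2}
FOC: (y - b) - 2a*x = 0 => x* = (y - b)/(2a)
x* = (9.7495 - 3)/(2*9) = 0.375
f*(9.7495) = (y-b)^2/(4a) = (9.7495 - 3)^2/(4*9)
= 45.5558/36 = 1.2654


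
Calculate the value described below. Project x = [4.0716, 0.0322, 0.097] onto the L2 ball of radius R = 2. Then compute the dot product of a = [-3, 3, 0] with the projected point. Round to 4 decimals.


Step 1: Compute ||x|| (intermediates to 6 decimals).
||x|| = sqrt(4.0716^2 + 0.0322^2 + 0.097^2) = 4.072883
Step 2: Project.
Since ||x|| > R, scale = R/||x|| = 2/4.072883 = 0.491053, proj(x) = scale * x
proj(x) = [1.999371, 0.015812, 0.047632]
Step 3: Dot product.
a^T * proj(x) = -3*1.999371 + 3*0.015812 + 0*0.047632 = -5.9507


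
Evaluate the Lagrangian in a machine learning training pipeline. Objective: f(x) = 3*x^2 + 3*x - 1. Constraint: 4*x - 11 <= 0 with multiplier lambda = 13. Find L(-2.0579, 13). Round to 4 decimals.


Step 1: Evaluate f(x).
f(-2.0579) = 3*(-2.0579)^2 + 3*(-2.0579) - 1 = 5.5312
Step 2: Evaluate g(x).
g(-2.0579) = 4*-2.0579 - 11 = -19.2316
Step 3: Compute Lagrangian.
L = 5.5312 + 13*-19.2316 = -244.4796


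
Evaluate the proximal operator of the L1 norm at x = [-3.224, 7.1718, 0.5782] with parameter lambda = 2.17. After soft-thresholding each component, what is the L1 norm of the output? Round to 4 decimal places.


Soft-thresholding with lambda = 2.17:
prox(-3.224) = sign(-3.224)*max(|-3.224| - 2.17, 0) = -1.054
prox(7.1718) = sign(7.1718)*max(|7.1718| - 2.17, 0) = 5.0018
prox(0.5782) = sign(0.5782)*max(|0.5782| - 2.17, 0) = 0.0
prox(x) = [-1.054, 5.0018, 0.0]
||prox(x)||_1 = 1.054 + 5.0018 + 0.0 = 6.0558


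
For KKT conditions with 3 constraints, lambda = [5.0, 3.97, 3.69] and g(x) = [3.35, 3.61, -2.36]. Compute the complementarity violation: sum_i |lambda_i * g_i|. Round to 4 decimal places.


KKT complementary slackness check:
lambda_1 * g_1 = 5.0 * 3.35 = 16.75
lambda_2 * g_2 = 3.97 * 3.61 = 14.3317
lambda_3 * g_3 = 3.69 * -2.36 = -8.7084
Total violation = 16.75 + 14.3317 + 8.7084 = 39.7901


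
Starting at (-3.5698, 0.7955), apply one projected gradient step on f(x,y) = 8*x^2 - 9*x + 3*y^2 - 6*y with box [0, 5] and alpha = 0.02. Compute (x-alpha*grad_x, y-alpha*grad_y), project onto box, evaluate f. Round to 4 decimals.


Step 1: Compute gradient at (-3.5698, 0.7955).
grad_x = 2*8*-3.5698 - 9 = -66.1168
grad_y = 2*3*0.7955 - 6 = -1.227
Step 2: Gradient step.
x_raw = -3.5698 - 0.02*-66.1168 = -2.2475
y_raw = 0.7955 - 0.02*-1.227 = 0.82
Step 3: Project onto [0, 5].
x_proj = clip(-2.2475) = 0.0
y_proj = clip(0.82) = 0.82
Step 4: Evaluate f.
f(0.0, 0.82) = -2.9028


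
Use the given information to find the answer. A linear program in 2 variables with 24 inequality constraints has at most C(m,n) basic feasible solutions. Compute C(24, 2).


Each vertex corresponds to some choice of n active constraints out of m, so the number of vertices is at most C(m, n) = m! / (n!(m-n)!).
m = 24, n = 2
Numerator: 24 * 23
Denominator: 2! = 2
C(24, 2) = 276


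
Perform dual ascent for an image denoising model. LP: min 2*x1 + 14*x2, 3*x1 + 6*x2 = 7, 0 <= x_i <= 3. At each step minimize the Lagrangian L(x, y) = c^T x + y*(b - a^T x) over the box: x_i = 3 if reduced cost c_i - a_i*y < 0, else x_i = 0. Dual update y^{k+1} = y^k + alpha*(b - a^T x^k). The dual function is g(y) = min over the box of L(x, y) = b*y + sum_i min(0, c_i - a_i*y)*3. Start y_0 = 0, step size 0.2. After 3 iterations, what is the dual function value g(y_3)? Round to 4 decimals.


Dual ascent for LP: min 2*x1 + 14*x2, 3*x1 + 6*x2 = 7, 0 <= x_i <= 3
Step 1: y^k = 0.0, reduced costs: (2.0, 14.0)
  x^k = (0.0, 0.0), subgradient = b - a^T x = 7.0
  y^{k+1} = 0.0 + 0.2*7.0 = 1.4
Step 2: y^k = 1.4, reduced costs: (-2.2, 5.6)
  x^k = (3.0, 0.0), subgradient = b - a^T x = -2.0
  y^{k+1} = 1.4 + 0.2*-2.0 = 1.0
Step 3: y^k = 1.0, reduced costs: (-1.0, 8.0)
  x^k = (3.0, 0.0), subgradient = b - a^T x = -2.0
  y^{k+1} = 1.0 + 0.2*-2.0 = 0.6
Dual objective at y_3 = 0.6: reduced costs (0.2, 10.4), box minimizer x = (0.0, 0.0)
g(y_3) = b*y + (c1 - a1*y)*x1 + (c2 - a2*y)*x2 = 7*0.6 + 0.2*0.0 + 10.4*0.0 = 4.2 + 0.0 + 0.0 = 4.2


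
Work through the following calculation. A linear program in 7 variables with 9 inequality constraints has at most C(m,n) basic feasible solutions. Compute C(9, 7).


Each vertex corresponds to some choice of n active constraints out of m, so the number of vertices is at most C(m, n) = m! / (n!(m-n)!).
m = 9, n = 7
Numerator: 9 * 8 * 7 * 6 * 5 * 4 * 3
Denominator: 7! = 5040
C(9, 7) = 36


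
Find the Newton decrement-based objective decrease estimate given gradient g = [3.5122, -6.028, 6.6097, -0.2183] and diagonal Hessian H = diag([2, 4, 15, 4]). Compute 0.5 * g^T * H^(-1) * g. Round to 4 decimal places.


Step 1: H is diagonal, so H^(-1) * g = [1.7561, -1.507, 0.4406, -0.0546].
Step 2: g^T H^(-1) g = sum_i g_i^2 / H_ii
  = (3.5122)^2/2 + (-6.028)^2/4 + (6.6097)^2/15 + (-0.2183)^2/4
  = 6.1678 + 9.0842 + 2.9125 + 0.0119 = 18.1764
Step 3: Objective decrease = 0.5 * g^T H^(-1) g = 9.0882


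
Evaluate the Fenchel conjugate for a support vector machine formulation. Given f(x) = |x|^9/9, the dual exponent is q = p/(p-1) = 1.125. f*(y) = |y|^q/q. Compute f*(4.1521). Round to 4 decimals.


The conjugate exponent q satisfies 1/p + 1/q = 1.
p = 9, so q = 9/(9 - 1) = 1.125
|y|^q = 4.1521^1.125 = 4.9608
f*(4.1521) = 4.9608 / 1.125 = 4.4096


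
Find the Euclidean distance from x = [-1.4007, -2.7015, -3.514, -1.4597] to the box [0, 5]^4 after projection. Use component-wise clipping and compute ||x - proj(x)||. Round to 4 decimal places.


Project each component onto [0, 5].
clip(-1.4007) = 0.0, clip(-2.7015) = 0.0, clip(-3.514) = 0.0, clip(-1.4597) = 0.0
Projection = [0.0, 0.0, 0.0, 0.0]
Squared diffs: [1.962, 7.2981, 12.3482, 2.1307]
Distance = sqrt(23.739) = 4.8723


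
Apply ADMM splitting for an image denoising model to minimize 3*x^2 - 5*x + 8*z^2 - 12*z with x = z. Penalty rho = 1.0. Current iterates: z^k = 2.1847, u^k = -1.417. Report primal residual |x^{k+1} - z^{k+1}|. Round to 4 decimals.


ADMM iteration with rho = 1.0, z^k = 2.1847, u^k = -1.417
Step 1: x-update.
Minimize 3*x^2 - 5*x + (1.0/2)*(x - 2.1847 - 1.417)^2
FOC: (2*3 + 1.0)*x = 5 + 1.0*(2.1847 + 1.417)
x^{k+1} = 1.2288
Step 2: z-update.
Minimize 8*z^2 - 12*z + (1.0/2)*(1.2288 - z - 1.417)^2
FOC: (2*8 + 1.0)*z = 12 + 1.0*(1.2288 - 1.417)
z^{k+1} = 0.6948
Step 3: u-update.
u^{k+1} = -1.417 + 1.2288 - 0.6948 = -0.883
Step 4: Primal residual = |1.2288 - 0.6948| = 0.534


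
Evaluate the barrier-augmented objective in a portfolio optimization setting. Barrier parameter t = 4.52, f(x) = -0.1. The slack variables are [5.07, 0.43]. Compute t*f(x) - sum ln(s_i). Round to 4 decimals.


Step 1: Compute log-barrier.
ln values: [1.6233, -0.844]
phi = -(1.6233 - 0.844) = -0.7794
Step 2: Compute augmented objective.
t*f(x) = 4.52*-0.1 = -0.452
Total = -0.452 - 0.7794 = -1.2314


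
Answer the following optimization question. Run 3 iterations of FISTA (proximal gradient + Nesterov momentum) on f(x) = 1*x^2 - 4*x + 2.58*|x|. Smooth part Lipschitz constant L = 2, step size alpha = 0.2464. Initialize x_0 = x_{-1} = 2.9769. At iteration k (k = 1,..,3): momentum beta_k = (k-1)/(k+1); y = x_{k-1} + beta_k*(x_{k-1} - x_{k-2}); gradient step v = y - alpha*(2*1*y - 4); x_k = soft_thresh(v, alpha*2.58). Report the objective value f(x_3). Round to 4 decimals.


FISTA on f(x) = 1*x^2 - 4*x + 2.58*|x|
L = 2, alpha = 0.2464
Iteration 1: beta = 0.0, y = 2.9769 + 0.0*(2.9769 - 2.9769) = 2.9769
  grad(y) = 1.9538, v = y - alpha*grad = 2.4955
  prox(v) = soft_thresh(2.4955, 0.6357) = 1.8598
Iteration 2: beta = 0.3333, y = 1.8598 + 0.3333*(1.8598 - 2.9769) = 1.4874
  grad(y) = -1.0252, v = y - alpha*grad = 1.74
  prox(v) = soft_thresh(1.74, 0.6357) = 1.1043
Iteration 3: beta = 0.5, y = 1.1043 + 0.5*(1.1043 - 1.8598) = 0.7266
  grad(y) = -2.5469, v = y - alpha*grad = 1.3541
  prox(v) = soft_thresh(1.3541, 0.6357) = 0.7184
f(x_3) = 1*0.7184^2 - 4*0.7184 + 2.58*|0.7184| = -0.504


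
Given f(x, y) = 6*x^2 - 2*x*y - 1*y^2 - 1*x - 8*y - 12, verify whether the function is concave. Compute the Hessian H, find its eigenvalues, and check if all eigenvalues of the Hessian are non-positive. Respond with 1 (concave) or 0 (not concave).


The Hessian of f(x,y) = 6*x^2 - 2*x*y - 1*y^2 - 1*x - 8*y - 12 is:
H = [[12, -2], [-2, -2]]
Trace = 12 - 2 = 10
Determinant = 12*-2 - (-2)^2 = -28
Discriminant = (10)^2 - 4*-28 = 212.0
Eigenvalues: lambda_1 = -2.2801, lambda_2 = 12.2801
The function is not concave.

0


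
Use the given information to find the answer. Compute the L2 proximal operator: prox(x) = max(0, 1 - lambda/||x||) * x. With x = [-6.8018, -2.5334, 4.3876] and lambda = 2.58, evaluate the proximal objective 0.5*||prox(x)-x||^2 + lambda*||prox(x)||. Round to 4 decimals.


Step 1: Compute ||x||.
||x|| = 8.4814
Step 2: Compute scaling factor.
scale = max(0, 1 - 2.58/8.4814) = 0.6958
Step 3: prox(x) = [-4.7327, -1.7627, 3.0529]
||prox(x)|| = 5.9014
Step 4: Proximal objective.
0.5*||prox-x||^2 = 3.3282
lambda*||prox|| = 15.2256
Total = 18.5537


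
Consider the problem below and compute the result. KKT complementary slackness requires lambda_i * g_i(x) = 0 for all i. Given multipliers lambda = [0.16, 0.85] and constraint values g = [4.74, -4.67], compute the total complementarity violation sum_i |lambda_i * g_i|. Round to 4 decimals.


KKT complementary slackness check:
lambda_1 * g_1 = 0.16 * 4.74 = 0.7584
lambda_2 * g_2 = 0.85 * -4.67 = -3.9695
Total violation = 0.7584 + 3.9695 = 4.7279


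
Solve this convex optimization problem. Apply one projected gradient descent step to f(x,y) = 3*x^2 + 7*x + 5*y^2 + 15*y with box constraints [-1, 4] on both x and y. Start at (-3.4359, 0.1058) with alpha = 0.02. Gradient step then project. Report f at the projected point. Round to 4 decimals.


Step 1: Compute gradient at (-3.4359, 0.1058).
grad_x = 2*3*-3.4359 + 7 = -13.6154
grad_y = 2*5*0.1058 + 15 = 16.058
Step 2: Gradient step.
x_raw = -3.4359 - 0.02*-13.6154 = -3.1636
y_raw = 0.1058 - 0.02*16.058 = -0.2154
Step 3: Project onto [-1, 4].
x_proj = clip(-3.1636) = -1.0
y_proj = clip(-0.2154) = -0.2154
Step 4: Evaluate f.
f(-1.0, -0.2154) = -6.9985


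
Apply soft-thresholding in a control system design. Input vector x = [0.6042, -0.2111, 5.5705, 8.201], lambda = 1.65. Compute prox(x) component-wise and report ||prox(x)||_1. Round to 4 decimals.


Soft-thresholding with lambda = 1.65:
prox(0.6042) = sign(0.6042)*max(|0.6042| - 1.65, 0) = 0.0
prox(-0.2111) = sign(-0.2111)*max(|-0.2111| - 1.65, 0) = 0.0
prox(5.5705) = sign(5.5705)*max(|5.5705| - 1.65, 0) = 3.9205
prox(8.201) = sign(8.201)*max(|8.201| - 1.65, 0) = 6.551
prox(x) = [0.0, 0.0, 3.9205, 6.551]
||prox(x)||_1 = 0.0 + 0.0 + 3.9205 + 6.551 = 10.4715


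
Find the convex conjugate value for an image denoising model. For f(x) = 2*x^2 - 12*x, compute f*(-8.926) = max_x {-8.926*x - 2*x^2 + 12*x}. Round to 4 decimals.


f*(y) = sup_x {y*x - a*x^2 - b*x} = sup_x {(y-b)*x - a*x^2}
FOC: (y - b) - 2a*x = 0 => x* = (y - b)/(2a)
x* = (-8.926 + 12)/(2*2) = 0.7685
f*(-8.926) = (y-b)^2/(4a) = (-8.926 + 12)^2/(4*2)
= 9.4495/8 = 1.1812


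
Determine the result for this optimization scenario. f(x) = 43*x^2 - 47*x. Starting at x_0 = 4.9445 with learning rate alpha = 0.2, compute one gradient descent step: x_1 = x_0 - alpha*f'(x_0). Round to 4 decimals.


We compute the gradient at x_0 and apply the update.
f'(x) = 86*x - 47
f'(4.9445) = 86*4.9445 - 47 = 378.227
x_1 = 4.9445 - 0.2*378.227 = -70.7009


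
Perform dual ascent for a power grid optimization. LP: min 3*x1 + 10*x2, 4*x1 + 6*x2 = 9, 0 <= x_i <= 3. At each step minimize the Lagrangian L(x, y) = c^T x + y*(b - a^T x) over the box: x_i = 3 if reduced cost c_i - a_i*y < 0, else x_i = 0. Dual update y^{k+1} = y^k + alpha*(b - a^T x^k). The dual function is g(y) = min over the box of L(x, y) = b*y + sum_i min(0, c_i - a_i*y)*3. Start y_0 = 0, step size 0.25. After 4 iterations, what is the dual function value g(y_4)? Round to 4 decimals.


Dual ascent for LP: min 3*x1 + 10*x2, 4*x1 + 6*x2 = 9, 0 <= x_i <= 3
Step 1: y^k = 0.0, reduced costs: (3.0, 10.0)
  x^k = (0.0, 0.0), subgradient = b - a^T x = 9.0
  y^{k+1} = 0.0 + 0.25*9.0 = 2.25
Step 2: y^k = 2.25, reduced costs: (-6.0, -3.5)
  x^k = (3.0, 3.0), subgradient = b - a^T x = -21.0
  y^{k+1} = 2.25 + 0.25*-21.0 = -3.0
Step 3: y^k = -3.0, reduced costs: (15.0, 28.0)
  x^k = (0.0, 0.0), subgradient = b - a^T x = 9.0
  y^{k+1} = -3.0 + 0.25*9.0 = -0.75
Step 4: y^k = -0.75, reduced costs: (6.0, 14.5)
  x^k = (0.0, 0.0), subgradient = b - a^T x = 9.0
  y^{k+1} = -0.75 + 0.25*9.0 = 1.5
Dual objective at y_4 = 1.5: reduced costs (-3.0, 1.0), box minimizer x = (3.0, 0.0)
g(y_4) = b*y + (c1 - a1*y)*x1 + (c2 - a2*y)*x2 = 9*1.5 + (-3.0)*3.0 + 1.0*0.0 = 13.5 - 9.0 + 0.0 = 4.5


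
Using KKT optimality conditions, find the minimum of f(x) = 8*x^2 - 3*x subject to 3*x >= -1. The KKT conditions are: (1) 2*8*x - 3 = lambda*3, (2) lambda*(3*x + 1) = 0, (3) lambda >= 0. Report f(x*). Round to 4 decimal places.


Step 1: Try lambda = 0 (constraint inactive).
Stationarity: 2*8*x - 3 = 0
x* = 3/(2*8) = 0.1875
Check constraint: 3*0.1875 = 0.5625 >= -1 -- satisfied.
Step 2: Compute optimal value.
f(x*) = 8*0.1875^2 - 3*0.1875 = -0.2813


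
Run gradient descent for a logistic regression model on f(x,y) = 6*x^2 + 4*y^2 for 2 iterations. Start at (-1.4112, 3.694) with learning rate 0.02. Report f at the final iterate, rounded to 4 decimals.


Gradient descent on f(x,y) = 6*x^2 + 4*y^2.
Starting point: (-1.4112, 3.694), alpha = 0.02
Step 1: grad_x = 2*6*-1.4112 = -16.9344, grad_y = 2*4*3.694 = 29.552
  x_1 = -1.4112 - 0.02*-16.9344 = -1.0725
  y_1 = 3.694 - 0.02*29.552 = 3.103
Step 2: grad_x = 2*6*-1.0725 = -12.8701, grad_y = 2*4*3.103 = 24.8237
  x_2 = -1.0725 - 0.02*-12.8701 = -0.8151
  y_2 = 3.103 - 0.02*24.8237 = 2.6065
f(-0.8151, 2.6065) = 6*(-0.8151)^2 + 4*2.6065^2 = 31.1615


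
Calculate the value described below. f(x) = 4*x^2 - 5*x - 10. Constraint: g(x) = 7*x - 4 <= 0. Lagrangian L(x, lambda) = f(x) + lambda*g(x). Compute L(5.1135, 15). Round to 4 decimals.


Step 1: Evaluate f(x).
f(5.1135) = 4*5.1135^2 - 5*5.1135 - 10 = 69.024
Step 2: Evaluate g(x).
g(5.1135) = 7*5.1135 - 4 = 31.7945
Step 3: Compute Lagrangian.
L = 69.024 + 15*31.7945 = 545.9415


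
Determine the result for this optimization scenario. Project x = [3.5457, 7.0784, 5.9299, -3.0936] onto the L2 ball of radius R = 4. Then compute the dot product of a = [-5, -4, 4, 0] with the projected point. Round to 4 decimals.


Step 1: Compute ||x|| (intermediates to 6 decimals).
||x|| = sqrt(3.5457^2 + 7.0784^2 + 5.9299^2 + (-3.0936)^2) = 10.36387
Step 2: Project.
Since ||x|| > R, scale = R/||x|| = 4/10.36387 = 0.385956, proj(x) = scale * x
proj(x) = [1.368484, 2.731951, 2.28868, -1.193993]
Step 3: Dot product.
a^T * proj(x) = -5*1.368484 - 4*2.731951 + 4*2.28868 + 0*(-1.193993) = -8.6155


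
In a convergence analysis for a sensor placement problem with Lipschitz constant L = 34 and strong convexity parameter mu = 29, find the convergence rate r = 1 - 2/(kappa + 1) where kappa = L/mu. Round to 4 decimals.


Step 1: Compute the condition number.
kappa = L/mu = 34/29 = 1.1724
Step 2: Compute the convergence rate.
r = 1 - 2/(kappa + 1) = 1 - 2*mu/(L + mu) = (L - mu)/(L + mu) = 5/63 = 0.0794


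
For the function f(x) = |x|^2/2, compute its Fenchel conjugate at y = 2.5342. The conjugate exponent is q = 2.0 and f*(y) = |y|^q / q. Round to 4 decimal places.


The conjugate exponent q satisfies 1/p + 1/q = 1.
p = 2, so q = 2/(2 - 1) = 2.0
|y|^q = 2.5342^2.0 = 6.4222
f*(2.5342) = 6.4222 / 2.0 = 3.2111


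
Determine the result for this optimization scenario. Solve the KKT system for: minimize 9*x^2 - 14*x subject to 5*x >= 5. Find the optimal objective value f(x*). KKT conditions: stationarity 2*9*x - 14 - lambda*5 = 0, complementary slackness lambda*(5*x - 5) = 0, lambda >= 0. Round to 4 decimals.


Step 1: Try lambda = 0 (constraint inactive).
x_unc = 14/(2*9) = 0.7778
Check: 5*0.7778 = 3.889 < 5 -- violated!
Step 2: Constraint must be active: 5*x = 5
x* = 5/5 = 1.0
lambda = (2*9*1.0 - 14)/5 = 0.8
Step 3: Compute optimal value.
f(x*) = 9*1.0^2 - 14*1.0 = -5.0


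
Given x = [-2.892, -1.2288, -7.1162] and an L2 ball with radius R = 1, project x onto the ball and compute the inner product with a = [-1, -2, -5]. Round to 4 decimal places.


Step 1: Compute ||x|| (intermediates to 6 decimals).
||x|| = sqrt((-2.892)^2 + (-1.2288)^2 + (-7.1162)^2) = 7.779069
Step 2: Project.
Since ||x|| > R, scale = R/||x|| = 1/7.779069 = 0.12855, proj(x) = scale * x
proj(x) = [-0.371767, -0.157962, -0.914788]
Step 3: Dot product.
a^T * proj(x) = -1*(-0.371767) - 2*(-0.157962) - 5*(-0.914788) = 5.2616


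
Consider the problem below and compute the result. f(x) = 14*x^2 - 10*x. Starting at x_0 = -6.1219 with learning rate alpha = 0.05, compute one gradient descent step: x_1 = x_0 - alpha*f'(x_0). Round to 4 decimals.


We compute the gradient at x_0 and apply the update.
f'(x) = 28*x - 10
f'(-6.1219) = 28*-6.1219 - 10 = -181.4132
x_1 = -6.1219 - 0.05*-181.4132 = 2.9488
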